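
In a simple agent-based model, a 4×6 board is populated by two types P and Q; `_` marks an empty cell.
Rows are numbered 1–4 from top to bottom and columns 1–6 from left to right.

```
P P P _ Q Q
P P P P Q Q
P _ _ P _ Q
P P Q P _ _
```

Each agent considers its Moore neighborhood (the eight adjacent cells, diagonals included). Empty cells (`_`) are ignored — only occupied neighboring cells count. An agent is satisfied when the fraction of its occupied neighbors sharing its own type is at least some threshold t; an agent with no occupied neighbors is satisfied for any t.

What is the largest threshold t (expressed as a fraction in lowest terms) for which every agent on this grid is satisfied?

0/1

(1,1)P 3/3
(1,2)P 5/5
(1,3)P 4/4
(1,5)Q 3/4
(1,6)Q 3/3
(2,1)P 4/4
(2,2)P 6/6
(2,3)P 5/5
(2,4)P 3/5
(2,5)Q 4/6
(2,6)Q 4/4
(3,1)P 4/4
(3,4)P 3/5
(3,6)Q 2/2
(4,1)P 2/2
(4,2)P 2/3
(4,3)Q 0/3
(4,4)P 1/2
The smallest same-type fraction is 0/3 at (4,3), which reduces to 0/1. Any threshold above that leaves this agent unsatisfied.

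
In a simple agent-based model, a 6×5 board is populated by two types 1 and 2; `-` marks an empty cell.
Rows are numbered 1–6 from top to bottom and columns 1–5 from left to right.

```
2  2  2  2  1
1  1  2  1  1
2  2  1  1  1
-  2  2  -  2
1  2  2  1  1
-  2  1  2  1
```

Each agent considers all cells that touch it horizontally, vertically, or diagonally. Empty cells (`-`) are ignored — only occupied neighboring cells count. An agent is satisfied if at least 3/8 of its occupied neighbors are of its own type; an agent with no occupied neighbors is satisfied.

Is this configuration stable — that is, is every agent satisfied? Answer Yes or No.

No

(1,1)2 1/3 ✗
(1,2)2 3/5 ✓
(1,3)2 3/5 ✓
(1,4)2 2/5 ✓
(1,5)1 2/3 ✓
(2,1)1 1/5 ✗
(2,2)1 2/8 ✗
(2,3)2 4/8 ✓
(2,4)1 5/8 ✓
(2,5)1 4/5 ✓
(3,1)2 2/4 ✓
(3,2)2 4/7 ✓
(3,3)1 3/7 ✓
(3,4)1 4/7 ✓
(3,5)1 3/4 ✓
(4,2)2 5/7 ✓
(4,3)2 4/7 ✓
(4,5)2 0/4 ✗
(5,1)1 0/3 ✗
(5,2)2 4/6 ✓
(5,3)2 5/7 ✓
(5,4)1 3/7 ✓
(5,5)1 2/4 ✓
(6,2)2 2/4 ✓
(6,3)1 1/5 ✗
(6,4)2 1/5 ✗
(6,5)1 2/3 ✓
For instance (1,1) has only 1/3 same-type neighbors, below 3/8.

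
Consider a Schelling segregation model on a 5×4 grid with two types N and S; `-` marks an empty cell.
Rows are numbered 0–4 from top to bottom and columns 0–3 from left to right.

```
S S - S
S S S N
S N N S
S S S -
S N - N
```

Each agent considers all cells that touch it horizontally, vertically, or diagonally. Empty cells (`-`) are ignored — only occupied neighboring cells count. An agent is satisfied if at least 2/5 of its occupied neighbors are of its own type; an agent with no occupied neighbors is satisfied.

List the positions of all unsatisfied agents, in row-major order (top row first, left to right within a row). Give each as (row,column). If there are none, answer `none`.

(0,0)S 3/3 ok
(0,1)S 4/4 ok
(0,3)S 1/2 ok
(1,0)S 4/5 ok
(1,1)S 5/7 ok
(1,2)S 4/7 ok
(1,3)N 1/4 unhappy
(2,0)S 4/5 ok
(2,1)N 1/8 unhappy
(2,2)N 2/7 unhappy
(2,3)S 2/4 ok
(3,0)S 3/5 ok
(3,1)S 4/7 ok
(3,2)S 2/6 unhappy
(4,0)S 2/3 ok
(4,1)N 0/4 unhappy
(4,3)N 0/1 unhappy

(1,3), (2,1), (2,2), (3,2), (4,1), (4,3)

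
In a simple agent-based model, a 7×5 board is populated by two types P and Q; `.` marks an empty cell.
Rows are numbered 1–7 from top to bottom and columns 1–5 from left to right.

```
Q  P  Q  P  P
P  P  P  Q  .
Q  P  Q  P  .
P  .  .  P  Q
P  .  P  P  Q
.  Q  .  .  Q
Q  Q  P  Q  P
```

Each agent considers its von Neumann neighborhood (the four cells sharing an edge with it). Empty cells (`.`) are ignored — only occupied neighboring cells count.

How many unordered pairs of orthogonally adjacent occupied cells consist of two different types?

Scan each occupied cell's neighbors to the right and below so each pair is counted once.
Row 1: Q(1,1)–P(1,2)≠ Q(1,1)–P(2,1)≠ P(1,2)–Q(1,3)≠ P(1,2)–P(2,2)= Q(1,3)–P(1,4)≠ Q(1,3)–P(2,3)≠ P(1,4)–P(1,5)= P(1,4)–Q(2,4)≠  → 6/8 unlike.
Row 2: P(2,1)–P(2,2)= P(2,1)–Q(3,1)≠ P(2,2)–P(2,3)= P(2,2)–P(3,2)= P(2,3)–Q(2,4)≠ P(2,3)–Q(3,3)≠ Q(2,4)–P(3,4)≠  → 4/7 unlike.
Row 3: Q(3,1)–P(3,2)≠ Q(3,1)–P(4,1)≠ P(3,2)–Q(3,3)≠ Q(3,3)–P(3,4)≠ P(3,4)–P(4,4)=  → 4/5 unlike.
Row 4: P(4,1)–P(5,1)= P(4,4)–Q(4,5)≠ P(4,4)–P(5,4)= Q(4,5)–Q(5,5)=  → 1/4 unlike.
Row 5: P(5,3)–P(5,4)= P(5,4)–Q(5,5)≠ Q(5,5)–Q(6,5)=  → 1/3 unlike.
Row 6: Q(6,2)–Q(7,2)= Q(6,5)–P(7,5)≠  → 1/2 unlike.
Row 7: Q(7,1)–Q(7,2)= Q(7,2)–P(7,3)≠ P(7,3)–Q(7,4)≠ Q(7,4)–P(7,5)≠  → 3/4 unlike.
Total adjacent occupied pairs: 33; unlike-type pairs: 20.

20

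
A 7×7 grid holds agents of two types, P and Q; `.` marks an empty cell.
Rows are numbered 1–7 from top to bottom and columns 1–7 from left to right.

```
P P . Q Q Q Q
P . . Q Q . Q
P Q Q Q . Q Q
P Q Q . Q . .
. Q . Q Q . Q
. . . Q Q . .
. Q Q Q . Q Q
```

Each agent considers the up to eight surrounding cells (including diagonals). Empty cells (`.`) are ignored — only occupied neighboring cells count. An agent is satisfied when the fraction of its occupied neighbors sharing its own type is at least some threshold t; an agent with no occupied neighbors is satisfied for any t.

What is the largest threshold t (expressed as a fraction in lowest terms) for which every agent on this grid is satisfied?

Row 1: (1,1)P 2/2 · (1,2)P 2/2 · (1,4)Q 3/3 · (1,5)Q 4/4 · (1,6)Q 4/4 · (1,7)Q 2/2
Row 2: (2,1)P 3/4 · (2,4)Q 5/5 · (2,5)Q 6/6 · (2,7)Q 4/4
Row 3: (3,1)P 2/4 · (3,2)Q 3/6 · (3,3)Q 5/5 · (3,4)Q 5/5 · (3,6)Q 4/4 · (3,7)Q 2/2
Row 4: (4,1)P 1/4 · (4,2)Q 4/6 · (4,3)Q 6/6 · (4,5)Q 4/4
Row 5: (5,2)Q 2/3 · (5,4)Q 5/5 · (5,5)Q 4/4 · (5,7)Q — no occupied neighbors
Row 6: (6,4)Q 5/5 · (6,5)Q 5/5
Row 7: (7,2)Q 1/1 · (7,3)Q 3/3 · (7,4)Q 3/3 · (7,6)Q 2/2 · (7,7)Q 1/1
The smallest same-type fraction is 1/4 at (4,1), which reduces to 1/4. Any threshold above that leaves this agent unsatisfied.

1/4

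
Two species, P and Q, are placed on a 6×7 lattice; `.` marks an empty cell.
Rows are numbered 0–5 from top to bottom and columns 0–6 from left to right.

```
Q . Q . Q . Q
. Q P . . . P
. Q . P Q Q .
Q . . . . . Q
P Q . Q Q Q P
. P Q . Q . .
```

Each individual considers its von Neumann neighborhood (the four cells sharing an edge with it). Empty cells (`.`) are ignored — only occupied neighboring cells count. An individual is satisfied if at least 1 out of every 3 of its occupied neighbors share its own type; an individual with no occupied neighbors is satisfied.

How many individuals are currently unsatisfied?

12

(0,0)Q 0/0 ✓
(0,2)Q 0/1 ✗
(0,4)Q 0/0 ✓
(0,6)Q 0/1 ✗
(1,1)Q 1/2 ✓
(1,2)P 0/2 ✗
(1,6)P 0/1 ✗
(2,1)Q 1/1 ✓
(2,3)P 0/1 ✗
(2,4)Q 1/2 ✓
(2,5)Q 1/1 ✓
(3,0)Q 0/1 ✗
(3,6)Q 0/1 ✗
(4,0)P 0/2 ✗
(4,1)Q 0/2 ✗
(4,3)Q 1/1 ✓
(4,4)Q 3/3 ✓
(4,5)Q 1/2 ✓
(4,6)P 0/2 ✗
(5,1)P 0/2 ✗
(5,2)Q 0/1 ✗
(5,4)Q 1/1 ✓
Unsatisfied: (0,2), (0,6), (1,2), (1,6), (2,3), (3,0), (3,6), (4,0), (4,1), (4,6), (5,1), (5,2) — 12 in total.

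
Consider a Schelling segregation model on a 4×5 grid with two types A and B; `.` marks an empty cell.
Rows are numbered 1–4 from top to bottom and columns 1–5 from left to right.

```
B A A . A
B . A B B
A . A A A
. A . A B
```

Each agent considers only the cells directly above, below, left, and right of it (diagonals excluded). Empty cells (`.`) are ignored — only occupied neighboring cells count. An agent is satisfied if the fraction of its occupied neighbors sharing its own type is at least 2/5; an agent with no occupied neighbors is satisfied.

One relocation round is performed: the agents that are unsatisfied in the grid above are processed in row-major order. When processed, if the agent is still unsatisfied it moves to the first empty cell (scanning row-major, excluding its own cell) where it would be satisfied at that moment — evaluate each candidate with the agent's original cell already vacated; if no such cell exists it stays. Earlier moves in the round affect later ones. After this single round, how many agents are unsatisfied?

Initially unsatisfied (in order): (1,5), (2,4), (2,5), (3,1), (3,5), (4,5).
  (1,5) → (1,4).
  (2,4) → (1,5).
  (2,5): now satisfied by earlier moves; stays.
  (3,1) → (2,2).
  (3,5) → (2,4).
  (4,5) → (3,1).
Resulting grid:
B A A A B
B A A A B
B . A A .
. A . A .
All satisfied now.

0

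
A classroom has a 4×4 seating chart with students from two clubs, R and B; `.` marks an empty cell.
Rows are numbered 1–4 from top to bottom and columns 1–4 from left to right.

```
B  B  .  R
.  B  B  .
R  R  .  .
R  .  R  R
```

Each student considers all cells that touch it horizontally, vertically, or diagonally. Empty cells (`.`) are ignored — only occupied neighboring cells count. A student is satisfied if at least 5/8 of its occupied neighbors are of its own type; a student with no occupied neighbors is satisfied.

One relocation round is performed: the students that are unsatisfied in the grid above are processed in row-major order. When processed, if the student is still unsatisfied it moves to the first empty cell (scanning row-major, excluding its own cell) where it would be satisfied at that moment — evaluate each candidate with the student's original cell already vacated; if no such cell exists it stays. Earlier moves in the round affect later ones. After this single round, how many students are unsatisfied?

0

Initially unsatisfied (in order): (1,4), (2,2), (2,3), (3,2).
  (1,4) → (3,4).
  (2,2) → (1,3).
  (2,3) → (1,4).
  (3,2): now satisfied by earlier moves; stays.
Resulting grid:
B B B B
. . . .
R R . R
R . R R
All satisfied now.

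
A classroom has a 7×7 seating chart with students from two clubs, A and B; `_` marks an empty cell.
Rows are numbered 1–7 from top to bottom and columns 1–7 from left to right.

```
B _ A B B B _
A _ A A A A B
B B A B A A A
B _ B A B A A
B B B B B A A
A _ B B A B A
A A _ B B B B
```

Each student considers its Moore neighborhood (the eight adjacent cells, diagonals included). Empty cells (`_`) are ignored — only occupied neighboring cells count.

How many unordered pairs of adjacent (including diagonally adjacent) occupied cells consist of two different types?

50

Scan each occupied cell's neighbors to the right and below (and the two forward diagonals) so each pair is counted once.
Row 1: B(1,1)–A(2,1)≠ A(1,3)–B(1,4)≠ A(1,3)–A(2,3)= A(1,3)–A(2,4)= B(1,4)–B(1,5)= B(1,4)–A(2,4)≠ B(1,4)–A(2,5)≠ B(1,4)–A(2,3)≠ B(1,5)–B(1,6)= B(1,5)–A(2,5)≠ B(1,5)–A(2,6)≠ B(1,5)–A(2,4)≠ B(1,6)–A(2,6)≠ B(1,6)–B(2,7)= B(1,6)–A(2,5)≠  → 10/15 unlike.
Row 2: A(2,1)–B(3,1)≠ A(2,1)–B(3,2)≠ A(2,3)–A(2,4)= A(2,3)–A(3,3)= A(2,3)–B(3,4)≠ A(2,3)–B(3,2)≠ A(2,4)–A(2,5)= A(2,4)–B(3,4)≠ A(2,4)–A(3,5)= A(2,4)–A(3,3)= A(2,5)–A(2,6)= A(2,5)–A(3,5)= A(2,5)–A(3,6)= A(2,5)–B(3,4)≠ A(2,6)–B(2,7)≠ A(2,6)–A(3,6)= A(2,6)–A(3,7)= A(2,6)–A(3,5)= B(2,7)–A(3,7)≠ B(2,7)–A(3,6)≠  → 9/20 unlike.
Row 3: B(3,1)–B(3,2)= B(3,1)–B(4,1)= B(3,2)–A(3,3)≠ B(3,2)–B(4,3)= B(3,2)–B(4,1)= A(3,3)–B(3,4)≠ A(3,3)–B(4,3)≠ A(3,3)–A(4,4)= B(3,4)–A(3,5)≠ B(3,4)–A(4,4)≠ B(3,4)–B(4,5)= B(3,4)–B(4,3)= A(3,5)–A(3,6)= A(3,5)–B(4,5)≠ A(3,5)–A(4,6)= A(3,5)–A(4,4)= A(3,6)–A(3,7)= A(3,6)–A(4,6)= A(3,6)–A(4,7)= A(3,6)–B(4,5)≠ A(3,7)–A(4,7)= A(3,7)–A(4,6)=  → 7/22 unlike.
Row 4: B(4,1)–B(5,1)= B(4,1)–B(5,2)= B(4,3)–A(4,4)≠ B(4,3)–B(5,3)= B(4,3)–B(5,4)= B(4,3)–B(5,2)= A(4,4)–B(4,5)≠ A(4,4)–B(5,4)≠ A(4,4)–B(5,5)≠ A(4,4)–B(5,3)≠ B(4,5)–A(4,6)≠ B(4,5)–B(5,5)= B(4,5)–A(5,6)≠ B(4,5)–B(5,4)= A(4,6)–A(4,7)= A(4,6)–A(5,6)= A(4,6)–A(5,7)= A(4,6)–B(5,5)≠ A(4,7)–A(5,7)= A(4,7)–A(5,6)=  → 8/20 unlike.
Row 5: B(5,1)–B(5,2)= B(5,1)–A(6,1)≠ B(5,2)–B(5,3)= B(5,2)–B(6,3)= B(5,2)–A(6,1)≠ B(5,3)–B(5,4)= B(5,3)–B(6,3)= B(5,3)–B(6,4)= B(5,4)–B(5,5)= B(5,4)–B(6,4)= B(5,4)–A(6,5)≠ B(5,4)–B(6,3)= B(5,5)–A(5,6)≠ B(5,5)–A(6,5)≠ B(5,5)–B(6,6)= B(5,5)–B(6,4)= A(5,6)–A(5,7)= A(5,6)–B(6,6)≠ A(5,6)–A(6,7)= A(5,6)–A(6,5)= A(5,7)–A(6,7)= A(5,7)–B(6,6)≠  → 7/22 unlike.
Row 6: A(6,1)–A(7,1)= A(6,1)–A(7,2)= B(6,3)–B(6,4)= B(6,3)–B(7,4)= B(6,3)–A(7,2)≠ B(6,4)–A(6,5)≠ B(6,4)–B(7,4)= B(6,4)–B(7,5)= A(6,5)–B(6,6)≠ A(6,5)–B(7,5)≠ A(6,5)–B(7,6)≠ A(6,5)–B(7,4)≠ B(6,6)–A(6,7)≠ B(6,6)–B(7,6)= B(6,6)–B(7,7)= B(6,6)–B(7,5)= A(6,7)–B(7,7)≠ A(6,7)–B(7,6)≠  → 9/18 unlike.
Row 7: A(7,1)–A(7,2)= B(7,4)–B(7,5)= B(7,5)–B(7,6)= B(7,6)–B(7,7)=  → 0/4 unlike.
Total adjacent occupied pairs: 121; unlike-type pairs: 50.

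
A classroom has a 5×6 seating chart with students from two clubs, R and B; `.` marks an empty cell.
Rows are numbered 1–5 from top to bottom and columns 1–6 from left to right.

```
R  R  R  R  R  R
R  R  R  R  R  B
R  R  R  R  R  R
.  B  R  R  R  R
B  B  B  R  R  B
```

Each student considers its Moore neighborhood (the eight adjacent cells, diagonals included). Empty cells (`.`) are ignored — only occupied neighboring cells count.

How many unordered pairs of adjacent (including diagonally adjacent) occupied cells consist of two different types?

16

Scan each occupied cell's neighbors to the right and below (and the two forward diagonals) so each pair is counted once.
Row 1: R(1,1)–R(1,2)= R(1,1)–R(2,1)= R(1,1)–R(2,2)= R(1,2)–R(1,3)= R(1,2)–R(2,2)= R(1,2)–R(2,3)= R(1,2)–R(2,1)= R(1,3)–R(1,4)= R(1,3)–R(2,3)= R(1,3)–R(2,4)= R(1,3)–R(2,2)= R(1,4)–R(1,5)= R(1,4)–R(2,4)= R(1,4)–R(2,5)= R(1,4)–R(2,3)= R(1,5)–R(1,6)= R(1,5)–R(2,5)= R(1,5)–B(2,6)≠ R(1,5)–R(2,4)= R(1,6)–B(2,6)≠ R(1,6)–R(2,5)=  → 2/21 unlike.
Row 2: R(2,1)–R(2,2)= R(2,1)–R(3,1)= R(2,1)–R(3,2)= R(2,2)–R(2,3)= R(2,2)–R(3,2)= R(2,2)–R(3,3)= R(2,2)–R(3,1)= R(2,3)–R(2,4)= R(2,3)–R(3,3)= R(2,3)–R(3,4)= R(2,3)–R(3,2)= R(2,4)–R(2,5)= R(2,4)–R(3,4)= R(2,4)–R(3,5)= R(2,4)–R(3,3)= R(2,5)–B(2,6)≠ R(2,5)–R(3,5)= R(2,5)–R(3,6)= R(2,5)–R(3,4)= B(2,6)–R(3,6)≠ B(2,6)–R(3,5)≠  → 3/21 unlike.
Row 3: R(3,1)–R(3,2)= R(3,1)–B(4,2)≠ R(3,2)–R(3,3)= R(3,2)–B(4,2)≠ R(3,2)–R(4,3)= R(3,3)–R(3,4)= R(3,3)–R(4,3)= R(3,3)–R(4,4)= R(3,3)–B(4,2)≠ R(3,4)–R(3,5)= R(3,4)–R(4,4)= R(3,4)–R(4,5)= R(3,4)–R(4,3)= R(3,5)–R(3,6)= R(3,5)–R(4,5)= R(3,5)–R(4,6)= R(3,5)–R(4,4)= R(3,6)–R(4,6)= R(3,6)–R(4,5)=  → 3/19 unlike.
Row 4: B(4,2)–R(4,3)≠ B(4,2)–B(5,2)= B(4,2)–B(5,3)= B(4,2)–B(5,1)= R(4,3)–R(4,4)= R(4,3)–B(5,3)≠ R(4,3)–R(5,4)= R(4,3)–B(5,2)≠ R(4,4)–R(4,5)= R(4,4)–R(5,4)= R(4,4)–R(5,5)= R(4,4)–B(5,3)≠ R(4,5)–R(4,6)= R(4,5)–R(5,5)= R(4,5)–B(5,6)≠ R(4,5)–R(5,4)= R(4,6)–B(5,6)≠ R(4,6)–R(5,5)=  → 6/18 unlike.
Row 5: B(5,1)–B(5,2)= B(5,2)–B(5,3)= B(5,3)–R(5,4)≠ R(5,4)–R(5,5)= R(5,5)–B(5,6)≠  → 2/5 unlike.
Total adjacent occupied pairs: 84; unlike-type pairs: 16.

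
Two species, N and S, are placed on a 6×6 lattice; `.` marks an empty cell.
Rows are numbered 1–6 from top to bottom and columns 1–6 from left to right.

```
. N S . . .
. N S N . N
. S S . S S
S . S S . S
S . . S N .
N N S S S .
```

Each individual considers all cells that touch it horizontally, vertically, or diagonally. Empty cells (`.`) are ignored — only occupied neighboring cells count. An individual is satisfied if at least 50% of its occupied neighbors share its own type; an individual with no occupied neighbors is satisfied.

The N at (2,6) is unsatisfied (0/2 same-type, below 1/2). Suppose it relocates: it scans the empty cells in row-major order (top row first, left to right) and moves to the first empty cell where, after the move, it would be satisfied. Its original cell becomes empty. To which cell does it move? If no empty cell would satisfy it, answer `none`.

Vacating (2,6). Empty cells in order:
  (1,1): 2/2 same-type → satisfied — stop here.

(1,1)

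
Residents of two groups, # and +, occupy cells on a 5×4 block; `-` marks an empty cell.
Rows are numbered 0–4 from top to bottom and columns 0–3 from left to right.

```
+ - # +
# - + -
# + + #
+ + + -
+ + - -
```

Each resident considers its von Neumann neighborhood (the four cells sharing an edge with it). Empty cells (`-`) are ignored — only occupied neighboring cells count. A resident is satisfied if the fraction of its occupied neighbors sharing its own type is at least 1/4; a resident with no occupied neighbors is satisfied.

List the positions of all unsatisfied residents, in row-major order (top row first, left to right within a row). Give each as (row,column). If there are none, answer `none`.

Row 0: (0,0)+ 0/1 ✗ · (0,2)# 0/2 ✗ · (0,3)+ 0/1 ✗
Row 1: (1,0)# 1/2 ✓ · (1,2)+ 1/2 ✓
Row 2: (2,0)# 1/3 ✓ · (2,1)+ 2/3 ✓ · (2,2)+ 3/4 ✓ · (2,3)# 0/1 ✗
Row 3: (3,0)+ 2/3 ✓ · (3,1)+ 4/4 ✓ · (3,2)+ 2/2 ✓
Row 4: (4,0)+ 2/2 ✓ · (4,1)+ 2/2 ✓

(0,0), (0,2), (0,3), (2,3)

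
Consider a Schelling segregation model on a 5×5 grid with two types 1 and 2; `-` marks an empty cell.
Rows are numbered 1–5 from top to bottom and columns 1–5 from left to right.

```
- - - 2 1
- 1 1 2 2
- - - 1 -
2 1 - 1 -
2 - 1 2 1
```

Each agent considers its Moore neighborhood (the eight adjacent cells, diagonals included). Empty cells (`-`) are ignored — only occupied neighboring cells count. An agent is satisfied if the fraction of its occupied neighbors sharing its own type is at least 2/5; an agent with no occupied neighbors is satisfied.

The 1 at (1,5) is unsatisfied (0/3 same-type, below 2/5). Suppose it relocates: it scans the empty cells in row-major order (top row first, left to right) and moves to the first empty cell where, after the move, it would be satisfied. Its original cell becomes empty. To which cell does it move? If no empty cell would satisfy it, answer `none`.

(1,1)

Vacating (1,5). Empty cells in order:
  (1,1): 1/1 same-type → satisfied — stop here.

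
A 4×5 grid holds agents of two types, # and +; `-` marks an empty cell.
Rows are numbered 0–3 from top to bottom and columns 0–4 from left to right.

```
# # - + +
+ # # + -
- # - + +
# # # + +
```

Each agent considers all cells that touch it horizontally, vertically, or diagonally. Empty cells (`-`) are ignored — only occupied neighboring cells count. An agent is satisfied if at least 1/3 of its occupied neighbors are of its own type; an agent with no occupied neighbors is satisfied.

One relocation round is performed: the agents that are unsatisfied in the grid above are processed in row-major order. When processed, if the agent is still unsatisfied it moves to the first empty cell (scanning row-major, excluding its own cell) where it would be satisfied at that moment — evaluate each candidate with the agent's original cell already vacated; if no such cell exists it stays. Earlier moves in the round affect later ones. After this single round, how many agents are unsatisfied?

0

Initially unsatisfied (in order): (1,0).
  (1,0) → (0,2).
Resulting grid:
# # + + +
- # # + -
- # - + +
# # # + +
All satisfied now.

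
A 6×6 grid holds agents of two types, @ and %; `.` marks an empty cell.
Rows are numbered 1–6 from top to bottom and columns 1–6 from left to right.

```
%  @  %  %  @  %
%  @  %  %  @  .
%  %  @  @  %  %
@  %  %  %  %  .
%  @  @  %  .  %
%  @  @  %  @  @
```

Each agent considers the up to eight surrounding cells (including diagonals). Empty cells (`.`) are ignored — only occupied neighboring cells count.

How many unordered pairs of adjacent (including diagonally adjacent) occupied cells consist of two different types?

51

Scan each occupied cell's neighbors to the right and below (and the two forward diagonals) so each pair is counted once.
From row 1: 11 unlike of 19 pairs (running 11/19).
From row 2: 11 unlike of 18 pairs (running 22/37).
From row 3: 10 unlike of 19 pairs (running 32/56).
From row 4: 7 unlike of 16 pairs (running 39/72).
From row 5: 9 unlike of 16 pairs (running 48/88).
From row 6: 3 unlike of 5 pairs (running 51/93).
Total adjacent occupied pairs: 93; unlike-type pairs: 51.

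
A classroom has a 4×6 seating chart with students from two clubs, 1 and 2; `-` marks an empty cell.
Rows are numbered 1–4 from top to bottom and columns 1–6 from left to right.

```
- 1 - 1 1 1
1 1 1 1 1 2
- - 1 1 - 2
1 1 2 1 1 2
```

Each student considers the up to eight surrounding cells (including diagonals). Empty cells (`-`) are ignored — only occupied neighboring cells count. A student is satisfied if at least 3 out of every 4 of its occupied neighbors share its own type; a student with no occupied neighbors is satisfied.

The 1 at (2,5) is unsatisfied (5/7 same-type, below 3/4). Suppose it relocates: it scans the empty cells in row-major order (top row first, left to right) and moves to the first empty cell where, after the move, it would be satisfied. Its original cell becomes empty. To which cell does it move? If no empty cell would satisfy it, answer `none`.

Vacating (2,5). Empty cells in order:
  (1,1): 3/3 same-type → satisfied — stop here.

(1,1)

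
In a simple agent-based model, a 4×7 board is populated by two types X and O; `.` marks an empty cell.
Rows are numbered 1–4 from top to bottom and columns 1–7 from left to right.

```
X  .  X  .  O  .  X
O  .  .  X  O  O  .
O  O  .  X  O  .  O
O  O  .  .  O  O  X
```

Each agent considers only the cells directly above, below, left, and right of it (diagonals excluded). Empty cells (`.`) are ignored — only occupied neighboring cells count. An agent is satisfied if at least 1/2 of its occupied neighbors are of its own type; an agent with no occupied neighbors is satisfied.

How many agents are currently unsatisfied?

3

Row 1: (1,1)X 0/1 unhappy · (1,3)X 0/0 ok · (1,5)O 1/1 ok · (1,7)X 0/0 ok
Row 2: (2,1)O 1/2 ok · (2,4)X 1/2 ok · (2,5)O 3/4 ok · (2,6)O 1/1 ok
Row 3: (3,1)O 3/3 ok · (3,2)O 2/2 ok · (3,4)X 1/2 ok · (3,5)O 2/3 ok · (3,7)O 0/1 unhappy
Row 4: (4,1)O 2/2 ok · (4,2)O 2/2 ok · (4,5)O 2/2 ok · (4,6)O 1/2 ok · (4,7)X 0/2 unhappy
Unsatisfied: (1,1), (3,7), (4,7) — 3 in total.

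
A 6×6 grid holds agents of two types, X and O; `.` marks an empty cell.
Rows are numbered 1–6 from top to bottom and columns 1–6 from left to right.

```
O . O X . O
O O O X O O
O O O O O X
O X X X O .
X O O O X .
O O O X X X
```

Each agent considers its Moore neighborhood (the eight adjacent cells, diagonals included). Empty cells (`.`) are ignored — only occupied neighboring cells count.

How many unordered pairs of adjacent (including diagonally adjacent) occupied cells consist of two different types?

Scan each occupied cell's neighbors to the right and below (and the two forward diagonals) so each pair is counted once.
Row 1: O(1,1)–O(2,1)= O(1,1)–O(2,2)= O(1,3)–X(1,4)≠ O(1,3)–O(2,3)= O(1,3)–X(2,4)≠ O(1,3)–O(2,2)= X(1,4)–X(2,4)= X(1,4)–O(2,5)≠ X(1,4)–O(2,3)≠ O(1,6)–O(2,6)= O(1,6)–O(2,5)=  → 4/11 unlike.
Row 2: O(2,1)–O(2,2)= O(2,1)–O(3,1)= O(2,1)–O(3,2)= O(2,2)–O(2,3)= O(2,2)–O(3,2)= O(2,2)–O(3,3)= O(2,2)–O(3,1)= O(2,3)–X(2,4)≠ O(2,3)–O(3,3)= O(2,3)–O(3,4)= O(2,3)–O(3,2)= X(2,4)–O(2,5)≠ X(2,4)–O(3,4)≠ X(2,4)–O(3,5)≠ X(2,4)–O(3,3)≠ O(2,5)–O(2,6)= O(2,5)–O(3,5)= O(2,5)–X(3,6)≠ O(2,5)–O(3,4)= O(2,6)–X(3,6)≠ O(2,6)–O(3,5)=  → 7/21 unlike.
Row 3: O(3,1)–O(3,2)= O(3,1)–O(4,1)= O(3,1)–X(4,2)≠ O(3,2)–O(3,3)= O(3,2)–X(4,2)≠ O(3,2)–X(4,3)≠ O(3,2)–O(4,1)= O(3,3)–O(3,4)= O(3,3)–X(4,3)≠ O(3,3)–X(4,4)≠ O(3,3)–X(4,2)≠ O(3,4)–O(3,5)= O(3,4)–X(4,4)≠ O(3,4)–O(4,5)= O(3,4)–X(4,3)≠ O(3,5)–X(3,6)≠ O(3,5)–O(4,5)= O(3,5)–X(4,4)≠ X(3,6)–O(4,5)≠  → 11/19 unlike.
Row 4: O(4,1)–X(4,2)≠ O(4,1)–X(5,1)≠ O(4,1)–O(5,2)= X(4,2)–X(4,3)= X(4,2)–O(5,2)≠ X(4,2)–O(5,3)≠ X(4,2)–X(5,1)= X(4,3)–X(4,4)= X(4,3)–O(5,3)≠ X(4,3)–O(5,4)≠ X(4,3)–O(5,2)≠ X(4,4)–O(4,5)≠ X(4,4)–O(5,4)≠ X(4,4)–X(5,5)= X(4,4)–O(5,3)≠ O(4,5)–X(5,5)≠ O(4,5)–O(5,4)=  → 11/17 unlike.
Row 5: X(5,1)–O(5,2)≠ X(5,1)–O(6,1)≠ X(5,1)–O(6,2)≠ O(5,2)–O(5,3)= O(5,2)–O(6,2)= O(5,2)–O(6,3)= O(5,2)–O(6,1)= O(5,3)–O(5,4)= O(5,3)–O(6,3)= O(5,3)–X(6,4)≠ O(5,3)–O(6,2)= O(5,4)–X(5,5)≠ O(5,4)–X(6,4)≠ O(5,4)–X(6,5)≠ O(5,4)–O(6,3)= X(5,5)–X(6,5)= X(5,5)–X(6,6)= X(5,5)–X(6,4)=  → 7/18 unlike.
Row 6: O(6,1)–O(6,2)= O(6,2)–O(6,3)= O(6,3)–X(6,4)≠ X(6,4)–X(6,5)= X(6,5)–X(6,6)=  → 1/5 unlike.
Total adjacent occupied pairs: 91; unlike-type pairs: 41.

41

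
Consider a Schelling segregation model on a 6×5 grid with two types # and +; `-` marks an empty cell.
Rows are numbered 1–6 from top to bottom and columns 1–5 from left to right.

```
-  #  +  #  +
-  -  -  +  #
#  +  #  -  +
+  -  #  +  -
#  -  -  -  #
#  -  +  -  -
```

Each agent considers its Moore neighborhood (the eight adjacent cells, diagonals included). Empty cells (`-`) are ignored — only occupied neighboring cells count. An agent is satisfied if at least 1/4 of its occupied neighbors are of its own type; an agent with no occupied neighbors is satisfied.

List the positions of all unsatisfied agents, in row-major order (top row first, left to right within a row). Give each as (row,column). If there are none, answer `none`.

(1,2), (3,1), (5,5)

(1,2)# 0/1 ✗
(1,3)+ 1/3 ✓
(1,4)# 1/4 ✓
(1,5)+ 1/3 ✓
(2,4)+ 3/6 ✓
(2,5)# 1/4 ✓
(3,1)# 0/2 ✗
(3,2)+ 1/4 ✓
(3,3)# 1/4 ✓
(3,5)+ 2/3 ✓
(4,1)+ 1/3 ✓
(4,3)# 1/3 ✓
(4,4)+ 1/4 ✓
(5,1)# 1/2 ✓
(5,5)# 0/1 ✗
(6,1)# 1/1 ✓
(6,3)+ 0/0 ✓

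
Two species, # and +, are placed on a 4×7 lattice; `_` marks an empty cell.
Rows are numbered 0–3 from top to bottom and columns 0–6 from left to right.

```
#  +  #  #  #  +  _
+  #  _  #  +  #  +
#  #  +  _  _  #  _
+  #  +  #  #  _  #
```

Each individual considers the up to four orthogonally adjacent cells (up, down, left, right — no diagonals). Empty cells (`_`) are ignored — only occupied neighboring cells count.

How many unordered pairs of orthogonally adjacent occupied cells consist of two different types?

17

Scan each occupied cell's neighbors to the right and below so each pair is counted once.
Row 0: #(0,0)–+(0,1)≠ #(0,0)–+(1,0)≠ +(0,1)–#(0,2)≠ +(0,1)–#(1,1)≠ #(0,2)–#(0,3)= #(0,3)–#(0,4)= #(0,3)–#(1,3)= #(0,4)–+(0,5)≠ #(0,4)–+(1,4)≠ +(0,5)–#(1,5)≠  → 7/10 unlike.
Row 1: +(1,0)–#(1,1)≠ +(1,0)–#(2,0)≠ #(1,1)–#(2,1)= #(1,3)–+(1,4)≠ +(1,4)–#(1,5)≠ #(1,5)–+(1,6)≠ #(1,5)–#(2,5)=  → 5/7 unlike.
Row 2: #(2,0)–#(2,1)= #(2,0)–+(3,0)≠ #(2,1)–+(2,2)≠ #(2,1)–#(3,1)= +(2,2)–+(3,2)=  → 2/5 unlike.
Row 3: +(3,0)–#(3,1)≠ #(3,1)–+(3,2)≠ +(3,2)–#(3,3)≠ #(3,3)–#(3,4)=  → 3/4 unlike.
Total adjacent occupied pairs: 26; unlike-type pairs: 17.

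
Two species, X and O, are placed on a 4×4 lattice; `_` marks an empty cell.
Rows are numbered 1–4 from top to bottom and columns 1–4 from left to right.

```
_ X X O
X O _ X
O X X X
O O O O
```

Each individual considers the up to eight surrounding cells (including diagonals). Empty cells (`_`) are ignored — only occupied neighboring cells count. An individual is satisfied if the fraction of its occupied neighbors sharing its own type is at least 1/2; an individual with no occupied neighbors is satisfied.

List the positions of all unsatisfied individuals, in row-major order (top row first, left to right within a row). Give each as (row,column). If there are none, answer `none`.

Row 1: (1,2)X 2/3 ok · (1,3)X 2/4 ok · (1,4)O 0/2 unhappy
Row 2: (2,1)X 2/4 ok · (2,2)O 1/6 unhappy · (2,4)X 3/4 ok
Row 3: (3,1)O 3/5 ok · (3,2)X 2/7 unhappy · (3,3)X 3/7 unhappy · (3,4)X 2/4 ok
Row 4: (4,1)O 2/3 ok · (4,2)O 3/5 ok · (4,3)O 2/5 unhappy · (4,4)O 1/3 unhappy

(1,4), (2,2), (3,2), (3,3), (4,3), (4,4)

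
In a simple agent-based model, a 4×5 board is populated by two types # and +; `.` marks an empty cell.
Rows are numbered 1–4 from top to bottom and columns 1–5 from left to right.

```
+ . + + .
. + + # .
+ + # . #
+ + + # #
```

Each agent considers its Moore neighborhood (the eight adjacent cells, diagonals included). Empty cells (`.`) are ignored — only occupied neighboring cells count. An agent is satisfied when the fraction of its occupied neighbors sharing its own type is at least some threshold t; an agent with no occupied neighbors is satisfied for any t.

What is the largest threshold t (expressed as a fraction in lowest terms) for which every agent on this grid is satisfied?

Row 1: (1,1)+ 1/1 · (1,3)+ 3/4 · (1,4)+ 2/3
Row 2: (2,2)+ 5/6 · (2,3)+ 4/6 · (2,4)# 2/5
Row 3: (3,1)+ 4/4 · (3,2)+ 6/7 · (3,3)# 2/7 · (3,5)# 3/3
Row 4: (4,1)+ 3/3 · (4,2)+ 4/5 · (4,3)+ 2/4 · (4,4)# 3/4 · (4,5)# 2/2
The smallest same-type fraction is 2/7 at (3,3), which reduces to 2/7. Any threshold above that leaves this agent unsatisfied.

2/7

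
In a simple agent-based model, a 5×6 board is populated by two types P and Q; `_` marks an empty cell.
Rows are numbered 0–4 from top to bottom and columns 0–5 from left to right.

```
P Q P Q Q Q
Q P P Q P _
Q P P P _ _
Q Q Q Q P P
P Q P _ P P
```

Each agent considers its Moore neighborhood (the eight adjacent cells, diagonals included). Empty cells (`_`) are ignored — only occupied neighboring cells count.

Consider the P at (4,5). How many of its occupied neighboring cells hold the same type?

3

Occupied neighbors of (4,5): (3,4)=P, (3,5)=P, (4,4)=P.
Same type (P): 3 of 3.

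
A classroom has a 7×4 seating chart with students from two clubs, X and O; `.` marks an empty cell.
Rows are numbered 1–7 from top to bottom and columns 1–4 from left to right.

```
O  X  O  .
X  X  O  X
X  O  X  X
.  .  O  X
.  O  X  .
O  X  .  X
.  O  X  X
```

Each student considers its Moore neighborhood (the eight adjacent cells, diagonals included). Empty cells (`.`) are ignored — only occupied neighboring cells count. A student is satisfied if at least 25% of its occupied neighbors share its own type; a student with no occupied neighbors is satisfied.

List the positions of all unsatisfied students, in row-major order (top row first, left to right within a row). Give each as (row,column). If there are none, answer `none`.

(1,1)O 0/3 not
(1,2)X 2/5 satisfied
(1,3)O 1/4 satisfied
(2,1)X 3/5 satisfied
(2,2)X 4/8 satisfied
(2,3)O 2/7 satisfied
(2,4)X 2/4 satisfied
(3,1)X 2/3 satisfied
(3,2)O 2/6 satisfied
(3,3)X 4/7 satisfied
(3,4)X 3/5 satisfied
(4,3)O 2/6 satisfied
(4,4)X 3/4 satisfied
(5,2)O 2/4 satisfied
(5,3)X 3/5 satisfied
(6,1)O 2/3 satisfied
(6,2)X 2/5 satisfied
(6,4)X 3/3 satisfied
(7,2)O 1/3 satisfied
(7,3)X 3/4 satisfied
(7,4)X 2/2 satisfied

(1,1)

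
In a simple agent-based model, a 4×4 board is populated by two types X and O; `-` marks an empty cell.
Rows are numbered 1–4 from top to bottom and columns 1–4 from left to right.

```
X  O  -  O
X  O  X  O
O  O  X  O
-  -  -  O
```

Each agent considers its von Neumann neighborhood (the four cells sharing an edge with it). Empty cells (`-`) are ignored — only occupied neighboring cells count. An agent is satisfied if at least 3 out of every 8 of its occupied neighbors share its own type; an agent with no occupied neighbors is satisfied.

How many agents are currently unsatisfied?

(1,1)X 1/2 satisfied
(1,2)O 1/2 satisfied
(1,4)O 1/1 satisfied
(2,1)X 1/3 not
(2,2)O 2/4 satisfied
(2,3)X 1/3 not
(2,4)O 2/3 satisfied
(3,1)O 1/2 satisfied
(3,2)O 2/3 satisfied
(3,3)X 1/3 not
(3,4)O 2/3 satisfied
(4,4)O 1/1 satisfied
Unsatisfied: (2,1), (2,3), (3,3) — 3 in total.

3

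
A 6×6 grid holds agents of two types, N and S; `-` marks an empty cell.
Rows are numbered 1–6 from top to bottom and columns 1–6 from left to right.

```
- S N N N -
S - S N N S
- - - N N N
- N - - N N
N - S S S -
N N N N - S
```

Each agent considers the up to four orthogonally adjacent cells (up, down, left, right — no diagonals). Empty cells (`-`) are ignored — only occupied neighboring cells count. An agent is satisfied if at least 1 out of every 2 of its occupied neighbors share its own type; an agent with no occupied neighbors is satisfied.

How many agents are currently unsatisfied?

4

Row 1: (1,2)S 0/1 unhappy · (1,3)N 1/3 unhappy · (1,4)N 3/3 ok · (1,5)N 2/2 ok
Row 2: (2,1)S 0/0 ok · (2,3)S 0/2 unhappy · (2,4)N 3/4 ok · (2,5)N 3/4 ok · (2,6)S 0/2 unhappy
Row 3: (3,4)N 2/2 ok · (3,5)N 4/4 ok · (3,6)N 2/3 ok
Row 4: (4,2)N 0/0 ok · (4,5)N 2/3 ok · (4,6)N 2/2 ok
Row 5: (5,1)N 1/1 ok · (5,3)S 1/2 ok · (5,4)S 2/3 ok · (5,5)S 1/2 ok
Row 6: (6,1)N 2/2 ok · (6,2)N 2/2 ok · (6,3)N 2/3 ok · (6,4)N 1/2 ok · (6,6)S 0/0 ok
Unsatisfied: (1,2), (1,3), (2,3), (2,6) — 4 in total.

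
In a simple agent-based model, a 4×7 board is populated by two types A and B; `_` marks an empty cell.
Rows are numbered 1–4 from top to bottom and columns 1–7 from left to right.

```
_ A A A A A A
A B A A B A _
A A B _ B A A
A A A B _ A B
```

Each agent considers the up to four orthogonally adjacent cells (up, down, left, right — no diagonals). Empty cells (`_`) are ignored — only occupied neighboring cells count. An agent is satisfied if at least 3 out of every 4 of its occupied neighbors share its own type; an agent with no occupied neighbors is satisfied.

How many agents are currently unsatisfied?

Row 1: (1,2)A 1/2 ✗ · (1,3)A 3/3 ✓ · (1,4)A 3/3 ✓ · (1,5)A 2/3 ✗ · (1,6)A 3/3 ✓ · (1,7)A 1/1 ✓
Row 2: (2,1)A 1/2 ✗ · (2,2)B 0/4 ✗ · (2,3)A 2/4 ✗ · (2,4)A 2/3 ✗ · (2,5)B 1/4 ✗ · (2,6)A 2/3 ✗
Row 3: (3,1)A 3/3 ✓ · (3,2)A 2/4 ✗ · (3,3)B 0/3 ✗ · (3,5)B 1/2 ✗ · (3,6)A 3/4 ✓ · (3,7)A 1/2 ✗
Row 4: (4,1)A 2/2 ✓ · (4,2)A 3/3 ✓ · (4,3)A 1/3 ✗ · (4,4)B 0/1 ✗ · (4,6)A 1/2 ✗ · (4,7)B 0/2 ✗
Unsatisfied: (1,2), (1,5), (2,1), (2,2), (2,3), (2,4), (2,5), (2,6), (3,2), (3,3), (3,5), (3,7), (4,3), (4,4), (4,6), (4,7) — 16 in total.

16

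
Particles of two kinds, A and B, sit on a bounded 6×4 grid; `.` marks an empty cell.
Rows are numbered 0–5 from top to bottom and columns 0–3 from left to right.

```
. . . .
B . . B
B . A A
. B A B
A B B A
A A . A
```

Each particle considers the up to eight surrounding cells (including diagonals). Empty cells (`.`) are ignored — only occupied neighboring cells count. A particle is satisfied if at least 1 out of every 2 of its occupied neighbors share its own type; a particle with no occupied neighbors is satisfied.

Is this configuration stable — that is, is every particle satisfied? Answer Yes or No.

Row 1: (1,0)B 1/1 satisfied · (1,3)B 0/2 not
Row 2: (2,0)B 2/2 satisfied · (2,2)A 2/5 not · (2,3)A 2/4 satisfied
Row 3: (3,1)B 3/6 satisfied · (3,2)A 3/7 not · (3,3)B 1/5 not
Row 4: (4,0)A 2/4 satisfied · (4,1)B 2/6 not · (4,2)B 3/7 not · (4,3)A 2/4 satisfied
Row 5: (5,0)A 2/3 satisfied · (5,1)A 2/4 satisfied · (5,3)A 1/2 satisfied
For instance (1,3) has only 0/2 same-type neighbors, below 1/2.

No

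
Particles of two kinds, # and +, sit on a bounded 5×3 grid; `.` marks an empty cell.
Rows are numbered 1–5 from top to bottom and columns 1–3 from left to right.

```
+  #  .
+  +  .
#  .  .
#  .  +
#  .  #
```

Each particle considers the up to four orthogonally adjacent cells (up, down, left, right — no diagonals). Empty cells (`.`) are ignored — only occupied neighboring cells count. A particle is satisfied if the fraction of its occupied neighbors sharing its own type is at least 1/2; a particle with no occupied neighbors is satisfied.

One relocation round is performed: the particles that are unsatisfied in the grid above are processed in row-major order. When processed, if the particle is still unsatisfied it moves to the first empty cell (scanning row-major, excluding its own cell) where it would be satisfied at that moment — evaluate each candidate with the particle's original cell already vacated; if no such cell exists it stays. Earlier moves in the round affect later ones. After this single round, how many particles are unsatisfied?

1

Initially unsatisfied (in order): (1,2), (4,3), (5,3).
  (1,2) → (1,3).
  (4,3) → (1,2).
  (5,3): now satisfied by earlier moves; stays.
Resulting grid:
+ + #
+ + .
# . .
# . .
# . #
Unsatisfied now: (1,3).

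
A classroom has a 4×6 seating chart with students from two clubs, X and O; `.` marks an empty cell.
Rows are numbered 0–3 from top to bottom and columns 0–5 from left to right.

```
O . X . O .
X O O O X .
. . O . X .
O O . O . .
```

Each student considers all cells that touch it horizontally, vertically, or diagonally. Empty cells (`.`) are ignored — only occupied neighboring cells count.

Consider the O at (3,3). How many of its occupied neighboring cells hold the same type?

Occupied neighbors of (3,3): (2,2)=O, (2,4)=X.
Same type (O): 1 of 2.

1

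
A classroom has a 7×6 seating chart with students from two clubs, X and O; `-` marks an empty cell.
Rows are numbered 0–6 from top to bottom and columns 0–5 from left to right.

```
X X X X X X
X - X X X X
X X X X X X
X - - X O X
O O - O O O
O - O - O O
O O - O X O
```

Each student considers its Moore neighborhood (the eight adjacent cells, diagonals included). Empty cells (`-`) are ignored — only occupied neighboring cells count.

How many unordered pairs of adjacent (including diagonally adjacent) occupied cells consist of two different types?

Scan each occupied cell's neighbors to the right and below (and the two forward diagonals) so each pair is counted once.
Row 0: X(0,0)–X(0,1)= X(0,0)–X(1,0)= X(0,1)–X(0,2)= X(0,1)–X(1,2)= X(0,1)–X(1,0)= X(0,2)–X(0,3)= X(0,2)–X(1,2)= X(0,2)–X(1,3)= X(0,3)–X(0,4)= X(0,3)–X(1,3)= X(0,3)–X(1,4)= X(0,3)–X(1,2)= X(0,4)–X(0,5)= X(0,4)–X(1,4)= X(0,4)–X(1,5)= X(0,4)–X(1,3)= X(0,5)–X(1,5)= X(0,5)–X(1,4)=  → 0/18 unlike.
Row 1: X(1,0)–X(2,0)= X(1,0)–X(2,1)= X(1,2)–X(1,3)= X(1,2)–X(2,2)= X(1,2)–X(2,3)= X(1,2)–X(2,1)= X(1,3)–X(1,4)= X(1,3)–X(2,3)= X(1,3)–X(2,4)= X(1,3)–X(2,2)= X(1,4)–X(1,5)= X(1,4)–X(2,4)= X(1,4)–X(2,5)= X(1,4)–X(2,3)= X(1,5)–X(2,5)= X(1,5)–X(2,4)=  → 0/16 unlike.
Row 2: X(2,0)–X(2,1)= X(2,0)–X(3,0)= X(2,1)–X(2,2)= X(2,1)–X(3,0)= X(2,2)–X(2,3)= X(2,2)–X(3,3)= X(2,3)–X(2,4)= X(2,3)–X(3,3)= X(2,3)–O(3,4)≠ X(2,4)–X(2,5)= X(2,4)–O(3,4)≠ X(2,4)–X(3,5)= X(2,4)–X(3,3)= X(2,5)–X(3,5)= X(2,5)–O(3,4)≠  → 3/15 unlike.
Row 3: X(3,0)–O(4,0)≠ X(3,0)–O(4,1)≠ X(3,3)–O(3,4)≠ X(3,3)–O(4,3)≠ X(3,3)–O(4,4)≠ O(3,4)–X(3,5)≠ O(3,4)–O(4,4)= O(3,4)–O(4,5)= O(3,4)–O(4,3)= X(3,5)–O(4,5)≠ X(3,5)–O(4,4)≠  → 8/11 unlike.
Row 4: O(4,0)–O(4,1)= O(4,0)–O(5,0)= O(4,1)–O(5,2)= O(4,1)–O(5,0)= O(4,3)–O(4,4)= O(4,3)–O(5,4)= O(4,3)–O(5,2)= O(4,4)–O(4,5)= O(4,4)–O(5,4)= O(4,4)–O(5,5)= O(4,5)–O(5,5)= O(4,5)–O(5,4)=  → 0/12 unlike.
Row 5: O(5,0)–O(6,0)= O(5,0)–O(6,1)= O(5,2)–O(6,3)= O(5,2)–O(6,1)= O(5,4)–O(5,5)= O(5,4)–X(6,4)≠ O(5,4)–O(6,5)= O(5,4)–O(6,3)= O(5,5)–O(6,5)= O(5,5)–X(6,4)≠  → 2/10 unlike.
Row 6: O(6,0)–O(6,1)= O(6,3)–X(6,4)≠ X(6,4)–O(6,5)≠  → 2/3 unlike.
Total adjacent occupied pairs: 85; unlike-type pairs: 15.

15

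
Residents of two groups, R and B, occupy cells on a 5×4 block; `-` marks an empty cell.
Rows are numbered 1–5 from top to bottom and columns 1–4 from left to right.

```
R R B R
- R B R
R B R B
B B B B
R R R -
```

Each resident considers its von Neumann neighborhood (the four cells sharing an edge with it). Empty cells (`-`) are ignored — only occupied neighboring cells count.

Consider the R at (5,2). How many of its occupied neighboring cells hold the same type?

2

Occupied neighbors of (5,2): (4,2)=B, (5,1)=R, (5,3)=R.
Same type (R): 2 of 3.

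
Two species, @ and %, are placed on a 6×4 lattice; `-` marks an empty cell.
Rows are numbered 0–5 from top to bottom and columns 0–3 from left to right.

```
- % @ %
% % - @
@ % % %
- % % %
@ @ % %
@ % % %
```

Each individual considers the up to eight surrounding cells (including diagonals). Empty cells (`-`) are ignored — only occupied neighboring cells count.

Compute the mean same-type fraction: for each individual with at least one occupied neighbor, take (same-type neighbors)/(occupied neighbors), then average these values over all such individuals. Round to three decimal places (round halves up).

Row 0: (0,1)% 2/3 · (0,2)@ 1/4 · (0,3)% 0/2
Row 1: (1,0)% 3/4 · (1,1)% 4/6 · (1,3)@ 1/4
Row 2: (2,0)@ 0/4 · (2,1)% 5/6 · (2,2)% 6/7 · (2,3)% 3/4
Row 3: (3,1)% 4/7 · (3,2)% 7/8 · (3,3)% 5/5
Row 4: (4,0)@ 2/4 · (4,1)@ 2/7 · (4,2)% 7/8 · (4,3)% 5/5
Row 5: (5,0)@ 2/3 · (5,1)% 2/5 · (5,2)% 4/5 · (5,3)% 3/3
Sum over 21 individuals: 2/3 + 1/4 + 0/2 + 3/4 + 4/6 + 1/4 + 0/4 + 5/6 + 6/7 + 3/4 + 4/7 + 7/8 + 5/5 + 2/4 + 2/7 + 7/8 + 5/5 + 2/3 + 2/5 + 4/5 + 3/3 = 5459/420; mean = 5459/420 ÷ 21 = 5459/8820 = 0.618934… → 0.619.

0.619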